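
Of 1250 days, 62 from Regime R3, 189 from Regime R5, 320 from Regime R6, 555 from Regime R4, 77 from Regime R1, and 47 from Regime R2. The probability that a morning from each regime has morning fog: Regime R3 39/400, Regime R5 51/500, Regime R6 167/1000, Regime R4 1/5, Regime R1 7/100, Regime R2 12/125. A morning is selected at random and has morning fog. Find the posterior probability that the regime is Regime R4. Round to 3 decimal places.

0.556

Unnormalized posteriors (prior × likelihood):
  Regime R3: 0.0496 × 0.0975 = 0.004836
  Regime R5: 0.1512 × 0.102 = 0.0154224
  Regime R6: 0.256 × 0.167 = 0.042752
  Regime R4: 0.444 × 0.2 = 0.0888
  Regime R1: 0.0616 × 0.07 = 0.004312
  Regime R2: 0.0376 × 0.096 = 0.0036096
Total = 0.159732.
P(Regime R4 | evidence) = 0.0888 / 0.159732 ≈ 0.556.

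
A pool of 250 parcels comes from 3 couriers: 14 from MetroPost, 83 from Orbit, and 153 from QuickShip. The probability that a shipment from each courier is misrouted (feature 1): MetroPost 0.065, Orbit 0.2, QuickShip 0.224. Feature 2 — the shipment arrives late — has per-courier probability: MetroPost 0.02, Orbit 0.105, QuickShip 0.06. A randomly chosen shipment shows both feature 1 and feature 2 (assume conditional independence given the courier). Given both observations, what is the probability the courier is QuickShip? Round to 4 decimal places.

By Bayes' rule, posterior ∝ prior × likelihood:
  MetroPost: 0.056 × 0.065 × 0.02 = 0.0000728
  Orbit: 0.332 × 0.2 × 0.105 = 0.006972
  QuickShip: 0.612 × 0.224 × 0.06 = 0.00822528
Sum = 0.01527008.
P(QuickShip | evidence) = 0.00822528 / 0.01527008 ≈ 0.5387.

0.5387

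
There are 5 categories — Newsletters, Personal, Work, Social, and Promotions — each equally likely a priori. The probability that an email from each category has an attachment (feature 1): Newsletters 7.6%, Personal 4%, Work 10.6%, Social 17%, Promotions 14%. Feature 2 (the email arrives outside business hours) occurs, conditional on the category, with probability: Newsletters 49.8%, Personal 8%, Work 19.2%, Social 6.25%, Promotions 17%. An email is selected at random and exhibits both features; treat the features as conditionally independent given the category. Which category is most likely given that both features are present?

Since the prior is uniform, the posterior is proportional to the likelihood:
  Newsletters: 0.076 × 0.498 = 0.037848
  Personal: 0.04 × 0.08 = 0.0032
  Work: 0.106 × 0.192 = 0.020352
  Social: 0.17 × 0.0625 = 0.010625
  Promotions: 0.14 × 0.17 = 0.0238
Sum = 0.095825.
Largest term belongs to Newsletters, so Newsletters is most probable.

Newsletters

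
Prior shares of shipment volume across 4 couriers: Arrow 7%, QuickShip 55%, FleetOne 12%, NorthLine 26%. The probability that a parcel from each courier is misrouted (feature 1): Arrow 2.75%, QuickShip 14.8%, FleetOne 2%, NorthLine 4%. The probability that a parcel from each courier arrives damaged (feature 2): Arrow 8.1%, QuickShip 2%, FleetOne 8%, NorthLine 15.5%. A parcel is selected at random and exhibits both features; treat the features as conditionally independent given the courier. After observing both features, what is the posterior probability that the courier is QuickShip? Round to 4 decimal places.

Prior × likelihood for each hypothesis:
  Arrow: 0.07 × 0.0275 × 0.081 = 0.000155925
  QuickShip: 0.55 × 0.148 × 0.02 = 0.001628
  FleetOne: 0.12 × 0.02 × 0.08 = 0.000192
  NorthLine: 0.26 × 0.04 × 0.155 = 0.001612
Normalizing constant = 0.003587925.
P(QuickShip | evidence) = 0.001628 / 0.003587925 ≈ 0.4537.

0.4537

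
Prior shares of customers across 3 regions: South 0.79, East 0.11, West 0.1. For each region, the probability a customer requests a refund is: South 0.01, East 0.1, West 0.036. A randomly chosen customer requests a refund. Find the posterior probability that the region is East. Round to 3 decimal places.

Prior × likelihood for each hypothesis:
  South: 0.79 × 0.01 = 0.0079
  East: 0.11 × 0.1 = 0.011
  West: 0.1 × 0.036 = 0.0036
Total = 0.0225.
P(East | evidence) = 0.011 / 0.0225 ≈ 0.489.

0.489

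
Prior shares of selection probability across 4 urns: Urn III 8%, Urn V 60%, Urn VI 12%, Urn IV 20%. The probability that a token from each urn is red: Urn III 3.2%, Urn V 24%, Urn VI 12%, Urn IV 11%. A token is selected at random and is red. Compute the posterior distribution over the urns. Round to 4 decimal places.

Unnormalized posteriors (prior × likelihood):
  Urn III: 0.08 × 0.032 = 0.00256
  Urn V: 0.6 × 0.24 = 0.144
  Urn VI: 0.12 × 0.12 = 0.0144
  Urn IV: 0.2 × 0.11 = 0.022
Normalizing constant = 0.18296.
P(Urn III | red) = 0.00256/0.18296 ≈ 0.0140
P(Urn V | red) = 0.144/0.18296 ≈ 0.7871
P(Urn VI | red) = 0.0144/0.18296 ≈ 0.0787
P(Urn IV | red) = 0.022/0.18296 ≈ 0.1202

Urn III 0.0140, Urn V 0.7871, Urn VI 0.0787, Urn IV 0.1202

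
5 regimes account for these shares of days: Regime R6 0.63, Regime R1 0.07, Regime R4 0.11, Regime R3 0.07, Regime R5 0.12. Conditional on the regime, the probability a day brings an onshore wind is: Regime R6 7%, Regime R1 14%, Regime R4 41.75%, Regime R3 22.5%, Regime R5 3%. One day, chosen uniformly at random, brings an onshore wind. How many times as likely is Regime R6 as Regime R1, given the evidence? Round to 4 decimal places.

4.5000

Unnormalized posteriors (prior × likelihood):
  Regime R6: 0.63 × 0.07 = 0.0441
  Regime R1: 0.07 × 0.14 = 0.0098
  Regime R4: 0.11 × 0.4175 = 0.045925
  Regime R3: 0.07 × 0.225 = 0.01575
  Regime R5: 0.12 × 0.03 = 0.0036
Sum = 0.119175.
The ratio is 0.0441 / 0.0098 (the normalizer cancels) = 4.5000.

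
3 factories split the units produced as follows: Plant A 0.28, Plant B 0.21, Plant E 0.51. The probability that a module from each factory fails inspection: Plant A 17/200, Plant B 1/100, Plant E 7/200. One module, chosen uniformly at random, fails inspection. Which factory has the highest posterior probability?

Plant A

Prior × likelihood for each hypothesis:
  Plant A: 0.28 × 0.085 = 0.0238
  Plant B: 0.21 × 0.01 = 0.0021
  Plant E: 0.51 × 0.035 = 0.01785
Total = 0.04375.
Largest term belongs to Plant A, so Plant A is most probable.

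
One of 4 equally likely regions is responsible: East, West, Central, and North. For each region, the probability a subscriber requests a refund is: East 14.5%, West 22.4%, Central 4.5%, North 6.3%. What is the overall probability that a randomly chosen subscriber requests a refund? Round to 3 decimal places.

0.119

Since the prior is uniform, the posterior is proportional to the likelihood:
  East: 0.145
  West: 0.224
  Central: 0.045
  North: 0.063
P(refund) = (1/4) × (0.145 + 0.224 + 0.045 + 0.063) = 0.477/4 ≈ 0.119.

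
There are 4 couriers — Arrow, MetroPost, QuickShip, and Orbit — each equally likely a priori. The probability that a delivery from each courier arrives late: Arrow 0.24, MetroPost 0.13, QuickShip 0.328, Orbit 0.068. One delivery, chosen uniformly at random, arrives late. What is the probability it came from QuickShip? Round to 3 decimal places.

With a uniform prior (1/4 each), posterior ∝ likelihood:
  Arrow: 0.24
  MetroPost: 0.13
  QuickShip: 0.328
  Orbit: 0.068
Total = 0.766.
P(QuickShip | evidence) = 0.328 / 0.766 ≈ 0.428.

0.428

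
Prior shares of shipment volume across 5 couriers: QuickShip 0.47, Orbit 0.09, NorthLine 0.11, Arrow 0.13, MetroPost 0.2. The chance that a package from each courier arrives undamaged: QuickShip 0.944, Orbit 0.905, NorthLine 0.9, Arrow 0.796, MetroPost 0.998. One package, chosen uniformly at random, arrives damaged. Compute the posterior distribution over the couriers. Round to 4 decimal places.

Taking complements, P(damaged | each) = QuickShip 0.056, Orbit 0.095, NorthLine 0.1, Arrow 0.204, MetroPost 0.002.
Compute prior × likelihood for every hypothesis:
  QuickShip: 0.47 × 0.056 = 0.02632
  Orbit: 0.09 × 0.095 = 0.00855
  NorthLine: 0.11 × 0.1 = 0.011
  Arrow: 0.13 × 0.204 = 0.02652
  MetroPost: 0.2 × 0.002 = 0.0004
Normalizing constant = 0.07279.
P(QuickShip | damaged) = 0.02632/0.07279 ≈ 0.3616
P(Orbit | damaged) = 0.00855/0.07279 ≈ 0.1175
P(NorthLine | damaged) = 0.011/0.07279 ≈ 0.1511
P(Arrow | damaged) = 0.02652/0.07279 ≈ 0.3643
P(MetroPost | damaged) = 0.0004/0.07279 ≈ 0.0055

QuickShip 0.3616, Orbit 0.1175, NorthLine 0.1511, Arrow 0.3643, MetroPost 0.0055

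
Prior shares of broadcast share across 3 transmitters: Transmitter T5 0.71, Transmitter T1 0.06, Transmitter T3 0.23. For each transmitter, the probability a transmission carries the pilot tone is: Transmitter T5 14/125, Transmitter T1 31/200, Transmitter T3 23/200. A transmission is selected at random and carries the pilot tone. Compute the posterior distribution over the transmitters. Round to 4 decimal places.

Transmitter T5 0.6899, Transmitter T1 0.0807, Transmitter T3 0.2295

Unnormalized posteriors (prior × likelihood):
  Transmitter T5: 0.71 × 0.112 = 0.07952
  Transmitter T1: 0.06 × 0.155 = 0.0093
  Transmitter T3: 0.23 × 0.115 = 0.02645
Sum = 0.11527.
P(Transmitter T5 | pilot) = 0.07952/0.11527 ≈ 0.6899
P(Transmitter T1 | pilot) = 0.0093/0.11527 ≈ 0.0807
P(Transmitter T3 | pilot) = 0.02645/0.11527 ≈ 0.2295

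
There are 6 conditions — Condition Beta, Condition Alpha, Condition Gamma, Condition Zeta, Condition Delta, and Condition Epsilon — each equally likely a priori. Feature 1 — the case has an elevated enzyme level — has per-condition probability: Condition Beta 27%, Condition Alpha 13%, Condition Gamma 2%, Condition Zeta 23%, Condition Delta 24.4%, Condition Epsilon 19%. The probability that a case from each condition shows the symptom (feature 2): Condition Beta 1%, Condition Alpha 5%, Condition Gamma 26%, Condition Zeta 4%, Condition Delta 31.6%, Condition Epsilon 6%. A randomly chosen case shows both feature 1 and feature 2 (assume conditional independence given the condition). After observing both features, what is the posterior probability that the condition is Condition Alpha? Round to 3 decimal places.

Since the prior is uniform, the posterior is proportional to the likelihood:
  Condition Beta: 0.27 × 0.01 = 0.0027
  Condition Alpha: 0.13 × 0.05 = 0.0065
  Condition Gamma: 0.02 × 0.26 = 0.0052
  Condition Zeta: 0.23 × 0.04 = 0.0092
  Condition Delta: 0.244 × 0.316 = 0.077104
  Condition Epsilon: 0.19 × 0.06 = 0.0114
Sum = 0.112104.
P(Condition Alpha | evidence) = 0.0065 / 0.112104 ≈ 0.058.

0.058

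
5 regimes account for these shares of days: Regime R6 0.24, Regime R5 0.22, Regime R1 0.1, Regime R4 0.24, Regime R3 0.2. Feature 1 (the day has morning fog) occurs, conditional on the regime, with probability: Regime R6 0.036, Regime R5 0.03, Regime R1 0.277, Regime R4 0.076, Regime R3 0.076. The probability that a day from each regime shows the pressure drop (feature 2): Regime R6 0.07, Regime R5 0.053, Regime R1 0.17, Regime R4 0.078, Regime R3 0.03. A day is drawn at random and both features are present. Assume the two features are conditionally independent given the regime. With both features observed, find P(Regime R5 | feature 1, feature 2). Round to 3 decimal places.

0.046

Unnormalized posteriors (prior × likelihood):
  Regime R6: 0.24 × 0.036 × 0.07 = 0.0006048
  Regime R5: 0.22 × 0.03 × 0.053 = 0.0003498
  Regime R1: 0.1 × 0.277 × 0.17 = 0.004709
  Regime R4: 0.24 × 0.076 × 0.078 = 0.00142272
  Regime R3: 0.2 × 0.076 × 0.03 = 0.000456
Total = 0.00754232.
P(Regime R5 | evidence) = 0.0003498 / 0.00754232 ≈ 0.046.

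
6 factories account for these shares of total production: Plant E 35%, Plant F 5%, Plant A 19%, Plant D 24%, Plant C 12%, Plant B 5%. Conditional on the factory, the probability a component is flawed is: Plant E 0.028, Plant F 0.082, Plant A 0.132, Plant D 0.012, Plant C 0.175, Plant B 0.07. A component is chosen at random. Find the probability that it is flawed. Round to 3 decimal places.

Unnormalized posteriors (prior × likelihood):
  Plant E: 0.35 × 0.028 = 0.0098
  Plant F: 0.05 × 0.082 = 0.0041
  Plant A: 0.19 × 0.132 = 0.02508
  Plant D: 0.24 × 0.012 = 0.00288
  Plant C: 0.12 × 0.175 = 0.021
  Plant B: 0.05 × 0.07 = 0.0035
P(flawed) = 0.0098 + 0.0041 + 0.02508 + 0.00288 + 0.021 + 0.0035 = 0.06636 → 0.066.

0.066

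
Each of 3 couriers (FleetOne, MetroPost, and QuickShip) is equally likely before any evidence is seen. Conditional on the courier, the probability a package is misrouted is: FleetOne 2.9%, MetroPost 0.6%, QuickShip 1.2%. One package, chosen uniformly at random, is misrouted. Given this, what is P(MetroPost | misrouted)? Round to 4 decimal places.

Since the prior is uniform, the posterior is proportional to the likelihood:
  FleetOne: 0.029
  MetroPost: 0.006
  QuickShip: 0.012
Total = 0.047.
P(MetroPost | evidence) = 0.006 / 0.047 ≈ 0.1277.

0.1277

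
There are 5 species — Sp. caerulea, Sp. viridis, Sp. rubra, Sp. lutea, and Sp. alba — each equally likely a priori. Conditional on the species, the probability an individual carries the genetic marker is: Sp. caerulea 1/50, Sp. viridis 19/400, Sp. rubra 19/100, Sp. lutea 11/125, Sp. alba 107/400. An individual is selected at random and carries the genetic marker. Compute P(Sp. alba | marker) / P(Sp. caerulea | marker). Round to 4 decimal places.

Since the prior is uniform, the posterior is proportional to the likelihood:
  Sp. caerulea: 0.02
  Sp. viridis: 0.0475
  Sp. rubra: 0.19
  Sp. lutea: 0.088
  Sp. alba: 0.2675
Sum = 0.613.
The ratio is 0.2675 / 0.02 (the normalizer cancels) = 13.3750.

13.3750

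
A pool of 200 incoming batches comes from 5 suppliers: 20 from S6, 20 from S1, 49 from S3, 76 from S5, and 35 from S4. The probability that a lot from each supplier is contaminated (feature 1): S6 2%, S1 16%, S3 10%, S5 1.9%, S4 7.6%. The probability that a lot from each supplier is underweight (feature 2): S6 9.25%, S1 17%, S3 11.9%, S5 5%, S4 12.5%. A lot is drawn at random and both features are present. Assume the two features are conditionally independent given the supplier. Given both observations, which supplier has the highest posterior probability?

S3

Compute prior × likelihood for every hypothesis:
  S6: 0.1 × 0.02 × 0.0925 = 0.000185
  S1: 0.1 × 0.16 × 0.17 = 0.00272
  S3: 0.245 × 0.1 × 0.119 = 0.0029155
  S5: 0.38 × 0.019 × 0.05 = 0.000361
  S4: 0.175 × 0.076 × 0.125 = 0.0016625
Total = 0.007844.
Largest term belongs to S3, so S3 is most probable.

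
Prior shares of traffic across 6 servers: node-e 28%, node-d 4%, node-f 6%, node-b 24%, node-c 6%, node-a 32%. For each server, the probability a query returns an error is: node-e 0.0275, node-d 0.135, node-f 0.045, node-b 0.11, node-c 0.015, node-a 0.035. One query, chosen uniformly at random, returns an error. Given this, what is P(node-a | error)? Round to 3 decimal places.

0.206

By Bayes' rule, posterior ∝ prior × likelihood:
  node-e: 0.28 × 0.0275 = 0.0077
  node-d: 0.04 × 0.135 = 0.0054
  node-f: 0.06 × 0.045 = 0.0027
  node-b: 0.24 × 0.11 = 0.0264
  node-c: 0.06 × 0.015 = 0.0009
  node-a: 0.32 × 0.035 = 0.0112
Total = 0.0543.
P(node-a | evidence) = 0.0112 / 0.0543 ≈ 0.206.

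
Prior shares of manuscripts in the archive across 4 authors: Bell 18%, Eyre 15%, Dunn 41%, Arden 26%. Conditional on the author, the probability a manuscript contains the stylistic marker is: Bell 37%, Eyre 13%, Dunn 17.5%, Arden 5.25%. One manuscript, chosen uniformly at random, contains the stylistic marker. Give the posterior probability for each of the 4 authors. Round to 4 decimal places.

Bell 0.3883, Eyre 0.1137, Dunn 0.4184, Arden 0.0796

Compute prior × likelihood for every hypothesis:
  Bell: 0.18 × 0.37 = 0.0666
  Eyre: 0.15 × 0.13 = 0.0195
  Dunn: 0.41 × 0.175 = 0.07175
  Arden: 0.26 × 0.0525 = 0.01365
Total = 0.1715.
P(Bell | marker) = 0.0666/0.1715 ≈ 0.3883
P(Eyre | marker) = 0.0195/0.1715 ≈ 0.1137
P(Dunn | marker) = 0.07175/0.1715 ≈ 0.4184
P(Arden | marker) = 0.01365/0.1715 ≈ 0.0796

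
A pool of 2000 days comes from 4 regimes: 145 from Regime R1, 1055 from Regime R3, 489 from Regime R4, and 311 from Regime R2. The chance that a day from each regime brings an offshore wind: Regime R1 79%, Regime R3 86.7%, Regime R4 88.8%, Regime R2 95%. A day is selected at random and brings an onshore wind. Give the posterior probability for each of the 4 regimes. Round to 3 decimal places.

Regime R1 0.126, Regime R3 0.582, Regime R4 0.227, Regime R2 0.065

Taking complements, P(onshore | each) = Regime R1 0.21, Regime R3 0.133, Regime R4 0.112, Regime R2 0.05.
By Bayes' rule, posterior ∝ prior × likelihood:
  Regime R1: 0.0725 × 0.21 = 0.015225
  Regime R3: 0.5275 × 0.133 = 0.0701575
  Regime R4: 0.2445 × 0.112 = 0.027384
  Regime R2: 0.1555 × 0.05 = 0.007775
Total = 0.1205415.
P(Regime R1 | onshore) = 0.015225/0.1205415 ≈ 0.126
P(Regime R3 | onshore) = 0.0701575/0.1205415 ≈ 0.582
P(Regime R4 | onshore) = 0.027384/0.1205415 ≈ 0.227
P(Regime R2 | onshore) = 0.007775/0.1205415 ≈ 0.065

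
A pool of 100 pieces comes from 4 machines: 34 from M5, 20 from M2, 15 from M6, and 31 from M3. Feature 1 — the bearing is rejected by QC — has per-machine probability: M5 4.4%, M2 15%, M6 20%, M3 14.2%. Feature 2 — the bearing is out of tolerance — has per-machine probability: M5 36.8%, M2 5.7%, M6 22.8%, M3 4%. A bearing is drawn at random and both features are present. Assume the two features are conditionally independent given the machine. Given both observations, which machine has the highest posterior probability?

M6

Compute prior × likelihood for every hypothesis:
  M5: 0.34 × 0.044 × 0.368 = 0.00550528
  M2: 0.2 × 0.15 × 0.057 = 0.00171
  M6: 0.15 × 0.2 × 0.228 = 0.00684
  M3: 0.31 × 0.142 × 0.04 = 0.0017608
Total = 0.01581608.
Largest term belongs to M6, so M6 is most probable.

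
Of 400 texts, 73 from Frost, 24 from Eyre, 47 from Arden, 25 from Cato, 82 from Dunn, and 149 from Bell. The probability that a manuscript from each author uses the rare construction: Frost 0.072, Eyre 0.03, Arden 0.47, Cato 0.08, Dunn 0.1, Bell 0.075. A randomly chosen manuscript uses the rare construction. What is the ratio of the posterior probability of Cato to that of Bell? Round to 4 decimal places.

Prior × likelihood for each hypothesis:
  Frost: 0.1825 × 0.072 = 0.01314
  Eyre: 0.06 × 0.03 = 0.0018
  Arden: 0.1175 × 0.47 = 0.055225
  Cato: 0.0625 × 0.08 = 0.005
  Dunn: 0.205 × 0.1 = 0.0205
  Bell: 0.3725 × 0.075 = 0.0279375
Normalizing constant = 0.1236025.
The ratio is 0.005 / 0.0279375 (the normalizer cancels) = 0.1790.

0.1790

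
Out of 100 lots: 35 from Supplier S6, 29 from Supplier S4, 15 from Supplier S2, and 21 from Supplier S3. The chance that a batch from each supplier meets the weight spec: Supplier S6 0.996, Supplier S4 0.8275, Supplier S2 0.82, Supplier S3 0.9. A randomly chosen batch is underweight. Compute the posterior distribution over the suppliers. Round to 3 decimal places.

Taking complements, P(underweight | each) = Supplier S6 0.004, Supplier S4 0.1725, Supplier S2 0.18, Supplier S3 0.1.
Unnormalized posteriors (prior × likelihood):
  Supplier S6: 0.35 × 0.004 = 0.0014
  Supplier S4: 0.29 × 0.1725 = 0.050025
  Supplier S2: 0.15 × 0.18 = 0.027
  Supplier S3: 0.21 × 0.1 = 0.021
Sum = 0.099425.
P(Supplier S6 | underweight) = 0.0014/0.099425 ≈ 0.014
P(Supplier S4 | underweight) = 0.050025/0.099425 ≈ 0.503
P(Supplier S2 | underweight) = 0.027/0.099425 ≈ 0.272
P(Supplier S3 | underweight) = 0.021/0.099425 ≈ 0.211

Supplier S6 0.014, Supplier S4 0.503, Supplier S2 0.272, Supplier S3 0.211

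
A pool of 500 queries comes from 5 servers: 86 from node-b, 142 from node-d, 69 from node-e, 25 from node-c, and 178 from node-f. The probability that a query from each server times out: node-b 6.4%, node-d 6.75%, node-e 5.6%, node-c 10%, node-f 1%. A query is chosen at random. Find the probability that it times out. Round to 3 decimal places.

Prior × likelihood for each hypothesis:
  node-b: 0.172 × 0.064 = 0.011008
  node-d: 0.284 × 0.0675 = 0.01917
  node-e: 0.138 × 0.056 = 0.007728
  node-c: 0.05 × 0.1 = 0.005
  node-f: 0.356 × 0.01 = 0.00356
P(timeout) = 0.011008 + 0.01917 + 0.007728 + 0.005 + 0.00356 = 0.046466 → 0.046.

0.046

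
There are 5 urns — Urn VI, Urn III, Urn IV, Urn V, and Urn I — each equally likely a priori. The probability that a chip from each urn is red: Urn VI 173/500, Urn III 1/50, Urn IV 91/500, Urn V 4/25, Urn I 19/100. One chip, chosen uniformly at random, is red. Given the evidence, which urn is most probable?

Since the prior is uniform, the posterior is proportional to the likelihood:
  Urn VI: 0.346
  Urn III: 0.02
  Urn IV: 0.182
  Urn V: 0.16
  Urn I: 0.19
Normalizing constant = 0.898.
Largest term belongs to Urn VI, so Urn VI is most probable.

Urn VI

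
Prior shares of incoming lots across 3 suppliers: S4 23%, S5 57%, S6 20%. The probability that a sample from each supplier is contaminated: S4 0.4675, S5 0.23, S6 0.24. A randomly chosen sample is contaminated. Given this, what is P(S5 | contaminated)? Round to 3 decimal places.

0.457

By Bayes' rule, posterior ∝ prior × likelihood:
  S4: 0.23 × 0.4675 = 0.107525
  S5: 0.57 × 0.23 = 0.1311
  S6: 0.2 × 0.24 = 0.048
Total = 0.286625.
P(S5 | evidence) = 0.1311 / 0.286625 ≈ 0.457.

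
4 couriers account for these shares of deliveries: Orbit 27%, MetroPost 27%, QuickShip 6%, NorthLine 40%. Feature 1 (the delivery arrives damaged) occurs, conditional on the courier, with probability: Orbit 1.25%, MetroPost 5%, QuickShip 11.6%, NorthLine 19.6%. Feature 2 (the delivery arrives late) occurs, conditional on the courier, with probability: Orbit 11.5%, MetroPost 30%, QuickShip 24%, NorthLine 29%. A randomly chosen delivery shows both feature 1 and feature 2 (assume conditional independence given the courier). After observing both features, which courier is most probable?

Prior × likelihood for each hypothesis:
  Orbit: 0.27 × 0.0125 × 0.115 = 0.000388125
  MetroPost: 0.27 × 0.05 × 0.3 = 0.00405
  QuickShip: 0.06 × 0.116 × 0.24 = 0.0016704
  NorthLine: 0.4 × 0.196 × 0.29 = 0.022736
Normalizing constant = 0.028844525.
Largest term belongs to NorthLine, so NorthLine is most probable.

NorthLine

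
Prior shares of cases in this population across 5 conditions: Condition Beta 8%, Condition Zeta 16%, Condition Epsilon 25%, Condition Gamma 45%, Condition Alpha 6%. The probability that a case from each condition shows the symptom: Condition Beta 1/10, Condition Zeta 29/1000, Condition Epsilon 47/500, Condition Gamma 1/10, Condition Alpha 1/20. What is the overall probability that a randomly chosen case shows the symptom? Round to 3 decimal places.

0.084

Compute prior × likelihood for every hypothesis:
  Condition Beta: 0.08 × 0.1 = 0.008
  Condition Zeta: 0.16 × 0.029 = 0.00464
  Condition Epsilon: 0.25 × 0.094 = 0.0235
  Condition Gamma: 0.45 × 0.1 = 0.045
  Condition Alpha: 0.06 × 0.05 = 0.003
P(symptomatic) = 0.008 + 0.00464 + 0.0235 + 0.045 + 0.003 = 0.08414 → 0.084.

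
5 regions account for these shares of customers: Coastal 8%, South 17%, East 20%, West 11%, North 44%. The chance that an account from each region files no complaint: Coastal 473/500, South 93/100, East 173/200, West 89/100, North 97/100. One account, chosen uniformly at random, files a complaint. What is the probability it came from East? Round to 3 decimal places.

0.394

Taking complements, P(complaint | each) = Coastal 0.054, South 0.07, East 0.135, West 0.11, North 0.03.
Unnormalized posteriors (prior × likelihood):
  Coastal: 0.08 × 0.054 = 0.00432
  South: 0.17 × 0.07 = 0.0119
  East: 0.2 × 0.135 = 0.027
  West: 0.11 × 0.11 = 0.0121
  North: 0.44 × 0.03 = 0.0132
Total = 0.06852.
P(East | evidence) = 0.027 / 0.06852 ≈ 0.394.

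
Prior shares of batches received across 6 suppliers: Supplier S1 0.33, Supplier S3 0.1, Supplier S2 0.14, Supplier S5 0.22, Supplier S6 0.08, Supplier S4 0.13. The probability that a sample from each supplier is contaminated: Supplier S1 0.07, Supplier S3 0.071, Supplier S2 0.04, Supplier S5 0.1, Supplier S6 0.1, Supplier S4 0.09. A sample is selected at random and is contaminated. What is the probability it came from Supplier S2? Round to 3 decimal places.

Prior × likelihood for each hypothesis:
  Supplier S1: 0.33 × 0.07 = 0.0231
  Supplier S3: 0.1 × 0.071 = 0.0071
  Supplier S2: 0.14 × 0.04 = 0.0056
  Supplier S5: 0.22 × 0.1 = 0.022
  Supplier S6: 0.08 × 0.1 = 0.008
  Supplier S4: 0.13 × 0.09 = 0.0117
Total = 0.0775.
P(Supplier S2 | evidence) = 0.0056 / 0.0775 ≈ 0.072.

0.072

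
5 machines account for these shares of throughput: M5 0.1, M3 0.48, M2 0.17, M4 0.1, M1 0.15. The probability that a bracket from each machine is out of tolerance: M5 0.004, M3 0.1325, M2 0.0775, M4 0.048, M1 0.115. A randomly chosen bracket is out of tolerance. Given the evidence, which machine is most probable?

Prior × likelihood for each hypothesis:
  M5: 0.1 × 0.004 = 0.0004
  M3: 0.48 × 0.1325 = 0.0636
  M2: 0.17 × 0.0775 = 0.013175
  M4: 0.1 × 0.048 = 0.0048
  M1: 0.15 × 0.115 = 0.01725
Total = 0.099225.
Largest term belongs to M3, so M3 is most probable.

M3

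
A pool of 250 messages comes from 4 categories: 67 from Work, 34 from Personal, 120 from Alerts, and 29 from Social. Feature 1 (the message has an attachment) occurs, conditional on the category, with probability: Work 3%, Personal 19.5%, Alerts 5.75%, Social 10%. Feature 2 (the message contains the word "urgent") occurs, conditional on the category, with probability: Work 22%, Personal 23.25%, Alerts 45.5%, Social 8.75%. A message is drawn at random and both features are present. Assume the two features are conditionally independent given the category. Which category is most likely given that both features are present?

Compute prior × likelihood for every hypothesis:
  Work: 0.268 × 0.03 × 0.22 = 0.0017688
  Personal: 0.136 × 0.195 × 0.2325 = 0.0061659
  Alerts: 0.48 × 0.0575 × 0.455 = 0.012558
  Social: 0.116 × 0.1 × 0.0875 = 0.001015
Sum = 0.0215077.
Largest term belongs to Alerts, so Alerts is most probable.

Alerts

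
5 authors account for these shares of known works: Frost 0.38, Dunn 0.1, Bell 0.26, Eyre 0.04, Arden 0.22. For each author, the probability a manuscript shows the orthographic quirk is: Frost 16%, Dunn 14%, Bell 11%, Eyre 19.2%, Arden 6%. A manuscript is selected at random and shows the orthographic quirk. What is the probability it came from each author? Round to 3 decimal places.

Compute prior × likelihood for every hypothesis:
  Frost: 0.38 × 0.16 = 0.0608
  Dunn: 0.1 × 0.14 = 0.014
  Bell: 0.26 × 0.11 = 0.0286
  Eyre: 0.04 × 0.192 = 0.00768
  Arden: 0.22 × 0.06 = 0.0132
Sum = 0.12428.
P(Frost | quirk) = 0.0608/0.12428 ≈ 0.489
P(Dunn | quirk) = 0.014/0.12428 ≈ 0.113
P(Bell | quirk) = 0.0286/0.12428 ≈ 0.230
P(Eyre | quirk) = 0.00768/0.12428 ≈ 0.062
P(Arden | quirk) = 0.0132/0.12428 ≈ 0.106
(Check: 0.489+0.113+0.230+0.062+0.106 = 1.000.)

Frost 0.489, Dunn 0.113, Bell 0.230, Eyre 0.062, Arden 0.106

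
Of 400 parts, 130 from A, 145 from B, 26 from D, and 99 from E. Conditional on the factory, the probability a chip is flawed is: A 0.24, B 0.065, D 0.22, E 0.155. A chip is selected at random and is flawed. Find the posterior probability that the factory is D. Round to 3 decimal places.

0.093

By Bayes' rule, posterior ∝ prior × likelihood:
  A: 0.325 × 0.24 = 0.078
  B: 0.3625 × 0.065 = 0.0235625
  D: 0.065 × 0.22 = 0.0143
  E: 0.2475 × 0.155 = 0.0383625
Normalizing constant = 0.154225.
P(D | evidence) = 0.0143 / 0.154225 ≈ 0.093.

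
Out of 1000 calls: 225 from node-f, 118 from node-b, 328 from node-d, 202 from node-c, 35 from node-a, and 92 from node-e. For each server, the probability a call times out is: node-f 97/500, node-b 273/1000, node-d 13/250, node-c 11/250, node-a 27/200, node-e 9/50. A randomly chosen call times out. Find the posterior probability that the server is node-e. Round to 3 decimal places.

0.135

Unnormalized posteriors (prior × likelihood):
  node-f: 0.225 × 0.194 = 0.04365
  node-b: 0.118 × 0.273 = 0.032214
  node-d: 0.328 × 0.052 = 0.017056
  node-c: 0.202 × 0.044 = 0.008888
  node-a: 0.035 × 0.135 = 0.004725
  node-e: 0.092 × 0.18 = 0.01656
Normalizing constant = 0.123093.
P(node-e | evidence) = 0.01656 / 0.123093 ≈ 0.135.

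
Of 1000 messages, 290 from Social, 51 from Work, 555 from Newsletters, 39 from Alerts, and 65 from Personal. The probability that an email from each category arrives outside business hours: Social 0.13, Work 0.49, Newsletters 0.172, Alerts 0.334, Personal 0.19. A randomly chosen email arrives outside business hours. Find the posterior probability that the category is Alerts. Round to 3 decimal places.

0.071

Prior × likelihood for each hypothesis:
  Social: 0.29 × 0.13 = 0.0377
  Work: 0.051 × 0.49 = 0.02499
  Newsletters: 0.555 × 0.172 = 0.09546
  Alerts: 0.039 × 0.334 = 0.013026
  Personal: 0.065 × 0.19 = 0.01235
Sum = 0.183526.
P(Alerts | evidence) = 0.013026 / 0.183526 ≈ 0.071.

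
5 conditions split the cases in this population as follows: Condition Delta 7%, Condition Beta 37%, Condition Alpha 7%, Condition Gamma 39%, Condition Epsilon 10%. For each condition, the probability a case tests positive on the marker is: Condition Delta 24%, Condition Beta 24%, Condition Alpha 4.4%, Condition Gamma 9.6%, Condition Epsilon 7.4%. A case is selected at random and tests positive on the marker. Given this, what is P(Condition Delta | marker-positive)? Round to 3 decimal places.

Prior × likelihood for each hypothesis:
  Condition Delta: 0.07 × 0.24 = 0.0168
  Condition Beta: 0.37 × 0.24 = 0.0888
  Condition Alpha: 0.07 × 0.044 = 0.00308
  Condition Gamma: 0.39 × 0.096 = 0.03744
  Condition Epsilon: 0.1 × 0.074 = 0.0074
Sum = 0.15352.
P(Condition Delta | evidence) = 0.0168 / 0.15352 ≈ 0.109.

0.109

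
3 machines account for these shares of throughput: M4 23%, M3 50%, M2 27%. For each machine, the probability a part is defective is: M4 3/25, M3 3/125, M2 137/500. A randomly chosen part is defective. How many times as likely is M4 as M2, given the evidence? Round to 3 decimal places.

0.373

Prior × likelihood for each hypothesis:
  M4: 0.23 × 0.12 = 0.0276
  M3: 0.5 × 0.024 = 0.012
  M2: 0.27 × 0.274 = 0.07398
Normalizing constant = 0.11358.
The ratio is 0.0276 / 0.07398 (the normalizer cancels) = 0.373.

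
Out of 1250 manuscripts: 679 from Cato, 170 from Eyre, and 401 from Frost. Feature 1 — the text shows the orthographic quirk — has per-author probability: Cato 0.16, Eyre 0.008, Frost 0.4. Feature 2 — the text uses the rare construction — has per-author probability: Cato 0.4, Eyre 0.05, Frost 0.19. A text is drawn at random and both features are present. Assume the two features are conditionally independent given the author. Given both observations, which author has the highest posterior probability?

Prior × likelihood for each hypothesis:
  Cato: 0.5432 × 0.16 × 0.4 = 0.0347648
  Eyre: 0.136 × 0.008 × 0.05 = 0.0000544
  Frost: 0.3208 × 0.4 × 0.19 = 0.0243808
Sum = 0.0592.
Largest term belongs to Cato, so Cato is most probable.

Cato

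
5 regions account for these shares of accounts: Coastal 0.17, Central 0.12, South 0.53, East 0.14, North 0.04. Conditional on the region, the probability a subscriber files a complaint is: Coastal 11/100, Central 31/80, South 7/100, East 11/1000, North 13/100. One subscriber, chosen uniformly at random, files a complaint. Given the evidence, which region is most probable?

Central

By Bayes' rule, posterior ∝ prior × likelihood:
  Coastal: 0.17 × 0.11 = 0.0187
  Central: 0.12 × 0.3875 = 0.0465
  South: 0.53 × 0.07 = 0.0371
  East: 0.14 × 0.011 = 0.00154
  North: 0.04 × 0.13 = 0.0052
Sum = 0.10904.
Largest term belongs to Central, so Central is most probable.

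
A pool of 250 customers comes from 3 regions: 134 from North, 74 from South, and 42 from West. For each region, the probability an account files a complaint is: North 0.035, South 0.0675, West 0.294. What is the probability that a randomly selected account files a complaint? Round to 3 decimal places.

0.088

Prior × likelihood for each hypothesis:
  North: 0.536 × 0.035 = 0.01876
  South: 0.296 × 0.0675 = 0.01998
  West: 0.168 × 0.294 = 0.049392
P(complaint) = 0.01876 + 0.01998 + 0.049392 = 0.088132 → 0.088.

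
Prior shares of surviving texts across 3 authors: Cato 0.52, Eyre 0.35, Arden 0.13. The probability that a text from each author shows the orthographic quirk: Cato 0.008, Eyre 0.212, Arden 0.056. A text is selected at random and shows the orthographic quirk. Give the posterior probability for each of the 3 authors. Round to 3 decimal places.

Cato 0.049, Eyre 0.866, Arden 0.085

By Bayes' rule, posterior ∝ prior × likelihood:
  Cato: 0.52 × 0.008 = 0.00416
  Eyre: 0.35 × 0.212 = 0.0742
  Arden: 0.13 × 0.056 = 0.00728
Sum = 0.08564.
P(Cato | quirk) = 0.00416/0.08564 ≈ 0.049
P(Eyre | quirk) = 0.0742/0.08564 ≈ 0.866
P(Arden | quirk) = 0.00728/0.08564 ≈ 0.085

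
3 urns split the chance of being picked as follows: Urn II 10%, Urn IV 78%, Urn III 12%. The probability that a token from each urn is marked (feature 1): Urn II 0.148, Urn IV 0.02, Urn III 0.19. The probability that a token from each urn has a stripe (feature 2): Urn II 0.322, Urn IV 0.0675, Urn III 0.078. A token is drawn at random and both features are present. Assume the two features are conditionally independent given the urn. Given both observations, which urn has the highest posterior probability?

By Bayes' rule, posterior ∝ prior × likelihood:
  Urn II: 0.1 × 0.148 × 0.322 = 0.0047656
  Urn IV: 0.78 × 0.02 × 0.0675 = 0.001053
  Urn III: 0.12 × 0.19 × 0.078 = 0.0017784
Normalizing constant = 0.007597.
Largest term belongs to Urn II, so Urn II is most probable.

Urn II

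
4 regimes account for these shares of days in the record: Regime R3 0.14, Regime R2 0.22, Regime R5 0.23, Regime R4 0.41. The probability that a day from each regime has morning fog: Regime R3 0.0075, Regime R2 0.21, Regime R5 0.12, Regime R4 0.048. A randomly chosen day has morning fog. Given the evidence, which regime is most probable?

Regime R2

Compute prior × likelihood for every hypothesis:
  Regime R3: 0.14 × 0.0075 = 0.00105
  Regime R2: 0.22 × 0.21 = 0.0462
  Regime R5: 0.23 × 0.12 = 0.0276
  Regime R4: 0.41 × 0.048 = 0.01968
Total = 0.09453.
Largest term belongs to Regime R2, so Regime R2 is most probable.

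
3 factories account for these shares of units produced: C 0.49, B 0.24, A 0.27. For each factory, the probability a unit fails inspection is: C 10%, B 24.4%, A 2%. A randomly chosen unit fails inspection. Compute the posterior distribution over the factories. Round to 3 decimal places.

C 0.434, B 0.518, A 0.048

Prior × likelihood for each hypothesis:
  C: 0.49 × 0.1 = 0.049
  B: 0.24 × 0.244 = 0.05856
  A: 0.27 × 0.02 = 0.0054
Sum = 0.11296.
P(C | nonconforming) = 0.049/0.11296 ≈ 0.434
P(B | nonconforming) = 0.05856/0.11296 ≈ 0.518
P(A | nonconforming) = 0.0054/0.11296 ≈ 0.048
(Check: 0.434+0.518+0.048 = 1.000.)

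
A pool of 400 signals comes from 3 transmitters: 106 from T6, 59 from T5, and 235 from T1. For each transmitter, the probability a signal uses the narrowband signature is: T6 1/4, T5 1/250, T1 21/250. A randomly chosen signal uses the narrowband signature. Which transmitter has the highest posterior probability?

T6

Compute prior × likelihood for every hypothesis:
  T6: 0.265 × 0.25 = 0.06625
  T5: 0.1475 × 0.004 = 0.00059
  T1: 0.5875 × 0.084 = 0.04935
Total = 0.11619.
Largest term belongs to T6, so T6 is most probable.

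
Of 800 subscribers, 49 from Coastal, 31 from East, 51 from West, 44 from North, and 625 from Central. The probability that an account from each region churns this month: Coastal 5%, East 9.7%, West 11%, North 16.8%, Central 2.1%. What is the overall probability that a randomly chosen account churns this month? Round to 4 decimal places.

0.0395

Prior × likelihood for each hypothesis:
  Coastal: 0.06125 × 0.05 = 0.0030625
  East: 0.03875 × 0.097 = 0.00375875
  West: 0.06375 × 0.11 = 0.0070125
  North: 0.055 × 0.168 = 0.00924
  Central: 0.78125 × 0.021 = 0.01640625
P(churn) = 0.0030625 + 0.00375875 + 0.0070125 + 0.00924 + 0.01640625 = 0.03948 → 0.0395.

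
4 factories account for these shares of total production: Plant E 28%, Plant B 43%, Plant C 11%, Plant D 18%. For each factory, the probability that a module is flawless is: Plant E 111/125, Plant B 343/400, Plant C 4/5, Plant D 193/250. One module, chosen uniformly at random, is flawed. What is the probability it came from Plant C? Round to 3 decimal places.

0.141

Taking complements, P(flawed | each) = Plant E 0.112, Plant B 0.1425, Plant C 0.2, Plant D 0.228.
By Bayes' rule, posterior ∝ prior × likelihood:
  Plant E: 0.28 × 0.112 = 0.03136
  Plant B: 0.43 × 0.1425 = 0.061275
  Plant C: 0.11 × 0.2 = 0.022
  Plant D: 0.18 × 0.228 = 0.04104
Total = 0.155675.
P(Plant C | evidence) = 0.022 / 0.155675 ≈ 0.141.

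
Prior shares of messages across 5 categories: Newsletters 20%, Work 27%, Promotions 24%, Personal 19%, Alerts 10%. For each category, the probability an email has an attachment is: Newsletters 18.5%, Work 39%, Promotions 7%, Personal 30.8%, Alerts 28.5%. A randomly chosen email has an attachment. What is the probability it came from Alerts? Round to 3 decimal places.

By Bayes' rule, posterior ∝ prior × likelihood:
  Newsletters: 0.2 × 0.185 = 0.037
  Work: 0.27 × 0.39 = 0.1053
  Promotions: 0.24 × 0.07 = 0.0168
  Personal: 0.19 × 0.308 = 0.05852
  Alerts: 0.1 × 0.285 = 0.0285
Normalizing constant = 0.24612.
P(Alerts | evidence) = 0.0285 / 0.24612 ≈ 0.116.

0.116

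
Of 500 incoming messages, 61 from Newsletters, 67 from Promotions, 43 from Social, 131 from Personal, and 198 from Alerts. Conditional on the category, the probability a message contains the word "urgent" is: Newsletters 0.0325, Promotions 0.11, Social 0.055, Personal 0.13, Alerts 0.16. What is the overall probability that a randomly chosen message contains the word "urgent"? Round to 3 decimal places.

By Bayes' rule, posterior ∝ prior × likelihood:
  Newsletters: 0.122 × 0.0325 = 0.003965
  Promotions: 0.134 × 0.11 = 0.01474
  Social: 0.086 × 0.055 = 0.00473
  Personal: 0.262 × 0.13 = 0.03406
  Alerts: 0.396 × 0.16 = 0.06336
P(urgent-flag) = 0.003965 + 0.01474 + 0.00473 + 0.03406 + 0.06336 = 0.120855 → 0.121.

0.121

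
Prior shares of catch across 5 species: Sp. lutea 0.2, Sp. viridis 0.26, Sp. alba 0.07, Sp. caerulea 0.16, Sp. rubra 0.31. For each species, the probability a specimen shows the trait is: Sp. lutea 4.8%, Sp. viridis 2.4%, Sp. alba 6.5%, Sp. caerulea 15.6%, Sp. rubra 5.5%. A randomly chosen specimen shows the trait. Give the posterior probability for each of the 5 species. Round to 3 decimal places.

Prior × likelihood for each hypothesis:
  Sp. lutea: 0.2 × 0.048 = 0.0096
  Sp. viridis: 0.26 × 0.024 = 0.00624
  Sp. alba: 0.07 × 0.065 = 0.00455
  Sp. caerulea: 0.16 × 0.156 = 0.02496
  Sp. rubra: 0.31 × 0.055 = 0.01705
Normalizing constant = 0.0624.
P(Sp. lutea | trait) = 0.0096/0.0624 ≈ 0.154
P(Sp. viridis | trait) = 0.00624/0.0624 ≈ 0.100
P(Sp. alba | trait) = 0.00455/0.0624 ≈ 0.073
P(Sp. caerulea | trait) = 0.02496/0.0624 ≈ 0.400
P(Sp. rubra | trait) = 0.01705/0.0624 ≈ 0.273

Sp. lutea 0.154, Sp. viridis 0.100, Sp. alba 0.073, Sp. caerulea 0.400, Sp. rubra 0.273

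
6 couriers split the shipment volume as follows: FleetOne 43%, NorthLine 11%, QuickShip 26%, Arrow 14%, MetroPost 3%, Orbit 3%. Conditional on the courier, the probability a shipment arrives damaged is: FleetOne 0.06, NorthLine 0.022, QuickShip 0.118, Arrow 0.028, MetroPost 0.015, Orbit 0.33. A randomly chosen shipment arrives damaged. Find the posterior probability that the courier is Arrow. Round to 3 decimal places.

0.054

Compute prior × likelihood for every hypothesis:
  FleetOne: 0.43 × 0.06 = 0.0258
  NorthLine: 0.11 × 0.022 = 0.00242
  QuickShip: 0.26 × 0.118 = 0.03068
  Arrow: 0.14 × 0.028 = 0.00392
  MetroPost: 0.03 × 0.015 = 0.00045
  Orbit: 0.03 × 0.33 = 0.0099
Sum = 0.07317.
P(Arrow | evidence) = 0.00392 / 0.07317 ≈ 0.054.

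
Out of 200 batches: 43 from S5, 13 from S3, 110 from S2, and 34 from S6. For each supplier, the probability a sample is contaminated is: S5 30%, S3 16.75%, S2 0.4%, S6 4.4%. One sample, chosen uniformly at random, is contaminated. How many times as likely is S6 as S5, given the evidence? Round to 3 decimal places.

By Bayes' rule, posterior ∝ prior × likelihood:
  S5: 0.215 × 0.3 = 0.0645
  S3: 0.065 × 0.1675 = 0.0108875
  S2: 0.55 × 0.004 = 0.0022
  S6: 0.17 × 0.044 = 0.00748
Sum = 0.0850675.
The ratio is 0.00748 / 0.0645 (the normalizer cancels) = 0.116.

0.116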